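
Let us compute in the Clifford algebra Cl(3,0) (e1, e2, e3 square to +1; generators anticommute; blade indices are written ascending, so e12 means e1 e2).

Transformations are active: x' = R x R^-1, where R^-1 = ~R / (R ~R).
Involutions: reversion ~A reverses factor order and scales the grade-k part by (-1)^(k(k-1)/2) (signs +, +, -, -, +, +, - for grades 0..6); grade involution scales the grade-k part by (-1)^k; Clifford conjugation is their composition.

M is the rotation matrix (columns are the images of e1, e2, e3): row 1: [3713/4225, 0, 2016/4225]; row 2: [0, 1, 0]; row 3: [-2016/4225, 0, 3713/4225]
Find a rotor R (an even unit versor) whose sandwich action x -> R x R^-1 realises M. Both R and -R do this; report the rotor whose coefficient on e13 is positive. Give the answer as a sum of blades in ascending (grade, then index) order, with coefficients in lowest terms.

Method: write R = a + b12*e12 + b13*e13 + b23*e23 with a^2 + b12^2 + b13^2 + b23^2 = 1 (so R^-1 = ~R). Expanding the columns R e_j ~R gives tr M = 4a^2 - 1 and, from the antisymmetric part, M21 - M12 = -4a*b12, M13 - M31 = 4a*b13, M32 - M23 = -4a*b23.
Here tr M = 11651/4225, so a^2 = (1 + tr M)/4 = 3969/4225 and a = ±63/65. Taking a = 63/65: M21 - M12 = 0, M13 - M31 = 4032/4225, M32 - M23 = 0, giving b12 = 0, b13 = 16/65, b23 = 0, i.e. R = 63/65 + 16/65*e13.
Its e13 coefficient is already positive.
Answer: 63/65 + 16/65*e13. Recall the cover is two-to-one: with M of trace 11651/4225, both preimages act alike, and the stated e13 sign chooses the sheet.


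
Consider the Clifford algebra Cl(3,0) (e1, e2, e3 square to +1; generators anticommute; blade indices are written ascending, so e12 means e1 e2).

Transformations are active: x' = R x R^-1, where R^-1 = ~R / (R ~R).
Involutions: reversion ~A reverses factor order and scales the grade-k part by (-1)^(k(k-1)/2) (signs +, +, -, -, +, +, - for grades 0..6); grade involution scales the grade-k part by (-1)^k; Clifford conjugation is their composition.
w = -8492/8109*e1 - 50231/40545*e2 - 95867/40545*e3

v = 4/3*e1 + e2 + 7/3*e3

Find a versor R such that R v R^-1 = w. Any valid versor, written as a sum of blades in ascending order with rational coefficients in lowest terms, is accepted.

R = v + w = 2320/8109*e1 - 9686/40545*e2 - 1262/40545*e3 works: the equal norms (74/9) guarantee its sandwich swaps v into w.
Answer: 2320/8109*e1 - 9686/40545*e2 - 1262/40545*e3


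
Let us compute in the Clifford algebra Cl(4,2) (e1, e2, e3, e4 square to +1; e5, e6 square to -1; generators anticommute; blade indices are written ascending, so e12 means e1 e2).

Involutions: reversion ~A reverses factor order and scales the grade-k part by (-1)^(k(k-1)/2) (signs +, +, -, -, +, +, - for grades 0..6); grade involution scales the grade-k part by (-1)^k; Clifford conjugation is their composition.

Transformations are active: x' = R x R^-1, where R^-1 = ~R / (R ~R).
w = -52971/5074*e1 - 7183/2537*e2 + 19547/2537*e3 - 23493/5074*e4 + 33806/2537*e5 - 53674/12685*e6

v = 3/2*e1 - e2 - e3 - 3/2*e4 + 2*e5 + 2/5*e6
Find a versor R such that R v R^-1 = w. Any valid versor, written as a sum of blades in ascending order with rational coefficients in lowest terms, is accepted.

Key observation: q(v) = q(w) = 117/50 (sandwiches preserve the norm), so R = v + w = -22680/2537*e1 - 9720/2537*e2 + 17010/2537*e3 - 15552/2537*e4 + 38880/2537*e5 - 9720/2537*e6 works whenever it is invertible — the component of v along it is kept and (v - w)/2 reverses, sending v to w.
Answer: -22680/2537*e1 - 9720/2537*e2 + 17010/2537*e3 - 15552/2537*e4 + 38880/2537*e5 - 9720/2537*e6


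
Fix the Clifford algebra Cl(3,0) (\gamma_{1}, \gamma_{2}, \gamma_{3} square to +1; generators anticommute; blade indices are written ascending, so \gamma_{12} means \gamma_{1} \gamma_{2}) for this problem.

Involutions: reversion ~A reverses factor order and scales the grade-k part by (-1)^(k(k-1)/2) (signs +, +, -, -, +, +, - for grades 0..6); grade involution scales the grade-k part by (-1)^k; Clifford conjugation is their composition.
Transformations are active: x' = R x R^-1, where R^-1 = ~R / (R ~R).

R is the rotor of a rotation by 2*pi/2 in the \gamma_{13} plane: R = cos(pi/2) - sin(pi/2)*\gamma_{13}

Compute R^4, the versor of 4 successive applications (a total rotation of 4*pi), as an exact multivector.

Because a rotor carries half the rotation angle, composing 4 copies of this \gamma_{13}-plane rotor multiplies the phase: 4*(pi/2) = 2 \pi, hence R^4 = cos(2 \pi) - sin(2 \pi)*\gamma_{13}.
cos(2 \pi) = 1 and sin(2 \pi) = 0, so R^4 = 1. The total rotation 4*pi is 2 full turns, so every vector returns to itself, yet the rotor is +1, back on the identity sheet (an even number of 2*pi turns).
Answer: 1


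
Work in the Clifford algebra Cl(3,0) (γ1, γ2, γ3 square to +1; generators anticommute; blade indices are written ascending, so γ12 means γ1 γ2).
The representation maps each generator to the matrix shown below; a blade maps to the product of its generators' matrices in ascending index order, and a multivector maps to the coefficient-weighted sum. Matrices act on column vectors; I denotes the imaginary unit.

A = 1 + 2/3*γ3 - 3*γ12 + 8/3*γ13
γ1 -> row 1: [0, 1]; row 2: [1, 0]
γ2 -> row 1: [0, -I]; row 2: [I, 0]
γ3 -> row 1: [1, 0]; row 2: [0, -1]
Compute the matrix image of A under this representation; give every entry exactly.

Bivector images (products of the table entries): rho(γ12) = rho(γ1)rho(γ2) = row 1: [I, 0]; row 2: [0, -I]; rho(γ13) = rho(γ1)rho(γ3) = row 1: [0, -1]; row 2: [1, 0].
M = (1)*1 + (2/3)*rho(γ3) + (-3)*rho(γ12) + (8/3)*rho(γ13), summed entrywise (1 is the identity matrix):
Answer: row 1: [5/3 - 3*I, -8/3]; row 2: [8/3, 1/3 + 3*I]


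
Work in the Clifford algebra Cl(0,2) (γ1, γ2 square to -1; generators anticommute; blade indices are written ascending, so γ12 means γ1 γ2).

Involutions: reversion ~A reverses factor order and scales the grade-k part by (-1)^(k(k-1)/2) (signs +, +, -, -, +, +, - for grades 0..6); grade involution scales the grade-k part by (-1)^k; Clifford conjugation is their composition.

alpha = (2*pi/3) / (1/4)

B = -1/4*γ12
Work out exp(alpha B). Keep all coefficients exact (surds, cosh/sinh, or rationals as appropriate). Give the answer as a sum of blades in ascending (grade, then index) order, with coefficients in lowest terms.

B^2 = (-1/4)^2*(γ12)^2 = 1/16*(-1) = -1/16 (a basis 2-blade squares to minus the product of its generators' squares).
B^2 = -1/16 — B^2 < 0, so the exponential closes trigonometrically: l = 1/4, alpha*l = 2*pi/3, so exp(alpha B) = cos(2*pi/3) + (sin(2*pi/3)/(1/4))*B = -1/2 + (2*sqrt(3))*B.
Answer: -1/2 - sqrt(3)/2*γ12


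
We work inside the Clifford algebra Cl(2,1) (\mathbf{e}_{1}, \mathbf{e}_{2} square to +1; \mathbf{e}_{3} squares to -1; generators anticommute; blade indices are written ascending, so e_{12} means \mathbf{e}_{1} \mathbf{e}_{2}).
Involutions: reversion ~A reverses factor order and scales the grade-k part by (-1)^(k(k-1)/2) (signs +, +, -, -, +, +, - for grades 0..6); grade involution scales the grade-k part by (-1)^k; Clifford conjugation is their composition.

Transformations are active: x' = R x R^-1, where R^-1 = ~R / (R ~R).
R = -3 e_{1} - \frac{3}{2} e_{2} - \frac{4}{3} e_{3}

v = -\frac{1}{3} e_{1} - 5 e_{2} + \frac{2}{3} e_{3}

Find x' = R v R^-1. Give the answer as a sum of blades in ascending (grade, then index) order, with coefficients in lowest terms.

~R = -3 e_{1} - \frac{3}{2} e_{2} - \frac{4}{3} e_{3}, and R ~R = \frac{341}{36}, so R^-1 = ~R / (\frac{341}{36}).
R v = \frac{169}{18} + \frac{29}{2} e_{12} - \frac{22}{9} e_{13} - \frac{23}{3} e_{23}
Answer: -\frac{5743}{1023} e_{1} + \frac{691}{341} e_{2} - \frac{3386}{1023} e_{3}


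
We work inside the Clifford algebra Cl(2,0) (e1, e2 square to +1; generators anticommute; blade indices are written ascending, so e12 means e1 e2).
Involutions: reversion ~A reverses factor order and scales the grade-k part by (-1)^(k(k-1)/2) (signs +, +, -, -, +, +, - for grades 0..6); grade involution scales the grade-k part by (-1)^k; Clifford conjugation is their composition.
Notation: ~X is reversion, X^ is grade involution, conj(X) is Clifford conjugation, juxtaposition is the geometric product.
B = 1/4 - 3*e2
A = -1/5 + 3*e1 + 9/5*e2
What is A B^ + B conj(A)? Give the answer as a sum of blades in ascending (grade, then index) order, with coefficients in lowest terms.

first term: 107/20 + 3/4*e1 - 3/20*e2 + 9*e12
second term: 107/20 - 3/4*e1 + 3/20*e2 - 9*e12
Answer: 107/10


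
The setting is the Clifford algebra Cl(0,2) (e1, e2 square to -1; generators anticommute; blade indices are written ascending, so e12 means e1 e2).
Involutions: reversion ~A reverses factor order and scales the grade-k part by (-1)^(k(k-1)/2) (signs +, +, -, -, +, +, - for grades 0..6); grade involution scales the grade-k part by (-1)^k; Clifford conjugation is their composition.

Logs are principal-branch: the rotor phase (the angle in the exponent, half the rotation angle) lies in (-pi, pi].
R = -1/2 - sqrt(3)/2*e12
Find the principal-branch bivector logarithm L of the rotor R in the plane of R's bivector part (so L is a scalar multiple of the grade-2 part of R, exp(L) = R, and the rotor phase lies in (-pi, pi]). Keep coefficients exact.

The scalar part of R is -1/2, which fixes the principal-branch rotor phase; the unit plane is then the bivector part divided by the sine of that phase, and L is that plane scaled by the phase.
Concretely: cos(phase) = -1/2 gives phase = ±2*pi/3, and since phase/sin(phase) is even the sign is immaterial: L = (phase/sin(phase)) * <R>_2 = (4*sqrt(3)*pi/9) * <R>_2.
Answer: -2*pi/3*e12


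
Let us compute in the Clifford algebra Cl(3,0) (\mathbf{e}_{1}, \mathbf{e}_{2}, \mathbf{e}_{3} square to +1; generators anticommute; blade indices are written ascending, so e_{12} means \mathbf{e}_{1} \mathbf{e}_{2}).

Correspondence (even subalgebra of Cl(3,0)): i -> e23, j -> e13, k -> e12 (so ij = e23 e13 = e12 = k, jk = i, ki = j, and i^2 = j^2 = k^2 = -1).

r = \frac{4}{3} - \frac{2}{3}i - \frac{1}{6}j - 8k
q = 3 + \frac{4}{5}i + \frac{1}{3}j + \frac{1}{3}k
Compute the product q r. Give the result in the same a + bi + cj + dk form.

In blades: q = 3 + \frac{1}{3} e_{12} + \frac{1}{3} e_{13} + \frac{4}{5} e_{23}, r = \frac{4}{3} - 8 e_{12} - \frac{1}{6} e_{13} - \frac{2}{3} e_{23}.
Distribute q over r term by term (generator squares from the signature, products reordered to ascending indices): (3)*r = 4 - 24 e_{12} - \frac{1}{2} e_{13} - 2 e_{23}; (\frac{1}{3} e_{12})*r = \frac{8}{3} + \frac{4}{9} e_{12} - \frac{2}{9} e_{13} + \frac{1}{18} e_{23}; (\frac{1}{3} e_{13})*r = \frac{1}{18} + \frac{2}{9} e_{12} + \frac{4}{9} e_{13} - \frac{8}{3} e_{23}; (\frac{4}{5} e_{23})*r = \frac{8}{15} - \frac{2}{15} e_{12} + \frac{32}{5} e_{13} + \frac{16}{15} e_{23}.
Sum: \frac{653}{90} - \frac{352}{15} e_{12} + \frac{551}{90} e_{13} - \frac{319}{90} e_{23}; translating back through the correspondence:
Answer: \frac{653}{90} - \frac{319}{90}i + \frac{551}{90}j - \frac{352}{15}k


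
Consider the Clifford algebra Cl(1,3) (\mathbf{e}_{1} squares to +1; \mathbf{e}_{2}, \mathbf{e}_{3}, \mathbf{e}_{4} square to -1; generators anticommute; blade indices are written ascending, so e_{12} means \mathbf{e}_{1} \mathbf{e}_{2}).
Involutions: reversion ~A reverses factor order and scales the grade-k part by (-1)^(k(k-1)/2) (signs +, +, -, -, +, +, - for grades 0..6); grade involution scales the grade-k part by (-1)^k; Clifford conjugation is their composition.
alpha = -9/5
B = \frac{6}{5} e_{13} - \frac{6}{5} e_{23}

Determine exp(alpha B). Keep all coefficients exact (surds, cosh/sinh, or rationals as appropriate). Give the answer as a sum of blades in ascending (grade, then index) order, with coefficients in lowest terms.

B^2 term by term: the squares give (\frac{6}{5})^2*(e_{13})^2 + (-\frac{6}{5})^2*(e_{23})^2 = \frac{36}{25}*(+1) + \frac{36}{25}*(-1) = 0 (each basis 2-blade squares to minus the product of its generators' squares); cross terms between blades sharing an index anticommute and cancel. So B^2 = 0.
B^2 = 0, and the exponential is exactly linear here: exp(alpha B) = 1 + alpha B (parabolic case).
Answer: 1 - \frac{54}{25} e_{13} + \frac{54}{25} e_{23}


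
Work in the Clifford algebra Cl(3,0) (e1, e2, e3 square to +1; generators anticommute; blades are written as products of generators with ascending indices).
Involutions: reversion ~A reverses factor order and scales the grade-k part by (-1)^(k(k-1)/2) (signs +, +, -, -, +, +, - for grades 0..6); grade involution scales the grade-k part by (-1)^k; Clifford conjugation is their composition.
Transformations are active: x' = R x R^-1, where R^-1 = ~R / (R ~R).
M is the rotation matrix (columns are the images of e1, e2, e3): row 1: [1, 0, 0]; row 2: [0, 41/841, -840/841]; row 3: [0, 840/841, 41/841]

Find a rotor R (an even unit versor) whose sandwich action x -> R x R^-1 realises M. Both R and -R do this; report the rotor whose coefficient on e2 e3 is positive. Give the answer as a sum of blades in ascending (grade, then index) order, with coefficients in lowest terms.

Method: write R = a + b12*e1 e2 + b13*e1 e3 + b23*e2 e3 with a^2 + b12^2 + b13^2 + b23^2 = 1 (so R^-1 = ~R). Expanding the columns R e_j ~R gives tr M = 4a^2 - 1 and, from the antisymmetric part, M21 - M12 = -4a*b12, M13 - M31 = 4a*b13, M32 - M23 = -4a*b23.
Here tr M = 923/841, so a^2 = (1 + tr M)/4 = 441/841 and a = ±21/29. Taking a = 21/29: M21 - M12 = 0, M13 - M31 = 0, M32 - M23 = 1680/841, giving b12 = 0, b13 = 0, b23 = -20/29, i.e. R = 21/29 - 20/29*e2 e3.
Its e2 e3 coefficient is negative, so report the other preimage -R.
Answer: -21/29 + 20/29*e2 e3. Why the constraint matters: R and -R act identically through the sandwich — M has trace 923/841 either way — so only the sign condition on e2 e3 picks one of the two preimages.


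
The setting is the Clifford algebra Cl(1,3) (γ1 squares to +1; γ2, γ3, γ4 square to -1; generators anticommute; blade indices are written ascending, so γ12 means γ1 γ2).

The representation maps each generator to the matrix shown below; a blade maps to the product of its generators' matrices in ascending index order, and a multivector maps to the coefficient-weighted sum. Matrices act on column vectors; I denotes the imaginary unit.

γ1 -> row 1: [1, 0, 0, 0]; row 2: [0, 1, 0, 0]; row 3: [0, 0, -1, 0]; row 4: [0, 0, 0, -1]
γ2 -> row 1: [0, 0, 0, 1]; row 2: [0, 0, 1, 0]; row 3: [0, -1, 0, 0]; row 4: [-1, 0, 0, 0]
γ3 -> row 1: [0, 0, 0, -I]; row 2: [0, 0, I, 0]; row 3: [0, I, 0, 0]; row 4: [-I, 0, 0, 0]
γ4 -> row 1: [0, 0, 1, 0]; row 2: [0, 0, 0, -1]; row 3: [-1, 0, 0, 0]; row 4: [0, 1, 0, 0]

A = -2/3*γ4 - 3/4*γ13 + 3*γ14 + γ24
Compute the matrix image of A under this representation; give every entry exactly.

Bivector images (products of the table entries): rho(γ13) = rho(γ1)rho(γ3) = row 1: [0, 0, 0, -I]; row 2: [0, 0, I, 0]; row 3: [0, -I, 0, 0]; row 4: [I, 0, 0, 0]; rho(γ14) = rho(γ1)rho(γ4) = row 1: [0, 0, 1, 0]; row 2: [0, 0, 0, -1]; row 3: [1, 0, 0, 0]; row 4: [0, -1, 0, 0]; rho(γ24) = rho(γ2)rho(γ4) = row 1: [0, 1, 0, 0]; row 2: [-1, 0, 0, 0]; row 3: [0, 0, 0, 1]; row 4: [0, 0, -1, 0].
M = (-2/3)*rho(γ4) + (-3/4)*rho(γ13) + (3)*rho(γ14) + (1)*rho(γ24), summed entrywise:
Answer: row 1: [0, 1, 7/3, 3*I/4]; row 2: [-1, 0, -3*I/4, -7/3]; row 3: [11/3, 3*I/4, 0, 1]; row 4: [-3*I/4, -11/3, -1, 0]


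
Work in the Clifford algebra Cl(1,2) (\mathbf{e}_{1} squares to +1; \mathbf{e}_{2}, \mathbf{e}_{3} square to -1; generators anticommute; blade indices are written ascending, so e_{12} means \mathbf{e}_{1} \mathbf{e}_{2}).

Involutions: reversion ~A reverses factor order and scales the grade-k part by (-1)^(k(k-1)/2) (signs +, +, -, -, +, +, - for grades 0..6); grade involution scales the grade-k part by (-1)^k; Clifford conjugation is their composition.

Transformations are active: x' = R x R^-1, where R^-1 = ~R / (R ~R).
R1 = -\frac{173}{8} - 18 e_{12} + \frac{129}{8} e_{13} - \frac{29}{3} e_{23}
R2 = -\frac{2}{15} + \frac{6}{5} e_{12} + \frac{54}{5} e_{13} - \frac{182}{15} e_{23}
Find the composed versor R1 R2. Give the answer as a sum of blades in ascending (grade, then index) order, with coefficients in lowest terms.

Distribute over the terms of R1 (each basis-blade product reordered to ascending indices, repeated generators contracted through their squares):
(-\frac{173}{8}) R2 = \frac{173}{60} - \frac{519}{20} e_{12} - \frac{4671}{20} e_{13} + \frac{15743}{60} e_{23}
(-18 e_{12}) R2 = -\frac{108}{5} + \frac{12}{5} e_{12} - \frac{1092}{5} e_{13} + \frac{972}{5} e_{23}
(\frac{129}{8} e_{13}) R2 = \frac{3483}{20} - \frac{3913}{20} e_{12} - \frac{43}{20} e_{13} + \frac{387}{20} e_{23}
(-\frac{29}{3} e_{23}) R2 = -\frac{5278}{45} + \frac{522}{5} e_{12} - \frac{58}{5} e_{13} + \frac{58}{45} e_{23}
Summing the partial products and collecting blades:
Answer: \frac{3433}{90} - \frac{574}{5} e_{12} - \frac{4657}{10} e_{13} + \frac{21484}{45} e_{23}


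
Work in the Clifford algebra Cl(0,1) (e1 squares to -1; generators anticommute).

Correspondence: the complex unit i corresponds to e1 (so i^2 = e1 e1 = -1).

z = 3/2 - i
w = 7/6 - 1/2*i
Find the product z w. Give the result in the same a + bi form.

In blades: z = 3/2 - e1, w = 7/6 - 1/2*e1.
Distribute z over w term by term (generator squares from the signature, products reordered to ascending indices): (3/2)*w = 7/4 - 3/4*e1; (-e1)*w = -1/2 - 7/6*e1.
Sum: 5/4 - 23/12*e1; translating back through the correspondence:
Answer: 5/4 - 23/12*i


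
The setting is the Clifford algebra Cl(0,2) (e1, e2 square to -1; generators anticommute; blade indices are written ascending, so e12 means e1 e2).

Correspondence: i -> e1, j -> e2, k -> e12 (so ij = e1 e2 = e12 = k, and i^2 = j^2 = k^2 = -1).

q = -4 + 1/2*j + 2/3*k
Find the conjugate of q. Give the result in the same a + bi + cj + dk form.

In blades: q = -4 + 1/2*e2 + 2/3*e12.
Conjugation here is Clifford conjugation: the scalar is fixed and the grade-1 and grade-2 blades all flip sign, giving -4 - 1/2*e2 - 2/3*e12; translating back:
Answer: -4 - 1/2*j - 2/3*k


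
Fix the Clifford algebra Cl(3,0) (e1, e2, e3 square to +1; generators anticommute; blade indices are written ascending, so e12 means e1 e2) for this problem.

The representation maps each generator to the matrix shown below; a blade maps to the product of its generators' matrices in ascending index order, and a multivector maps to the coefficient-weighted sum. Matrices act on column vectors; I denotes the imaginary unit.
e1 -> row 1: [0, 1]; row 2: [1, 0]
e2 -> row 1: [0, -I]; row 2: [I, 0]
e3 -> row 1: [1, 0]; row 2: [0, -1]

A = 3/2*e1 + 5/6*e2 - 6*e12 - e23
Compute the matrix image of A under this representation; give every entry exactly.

Bivector images (products of the table entries): rho(e12) = rho(e1)rho(e2) = row 1: [I, 0]; row 2: [0, -I]; rho(e23) = rho(e2)rho(e3) = row 1: [0, I]; row 2: [I, 0].
M = (3/2)*rho(e1) + (5/6)*rho(e2) + (-6)*rho(e12) + (-1)*rho(e23), summed entrywise:
Answer: row 1: [-6*I, 3/2 - 11*I/6]; row 2: [3/2 - I/6, 6*I]


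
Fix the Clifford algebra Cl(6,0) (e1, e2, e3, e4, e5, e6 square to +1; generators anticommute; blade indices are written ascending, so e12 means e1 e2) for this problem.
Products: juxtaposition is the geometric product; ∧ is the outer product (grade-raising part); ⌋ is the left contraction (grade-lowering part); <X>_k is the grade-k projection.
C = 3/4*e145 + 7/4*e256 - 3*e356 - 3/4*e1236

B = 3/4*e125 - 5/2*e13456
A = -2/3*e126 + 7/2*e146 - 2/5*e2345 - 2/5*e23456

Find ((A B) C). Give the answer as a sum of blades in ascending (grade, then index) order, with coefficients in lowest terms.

step 1: -e12 - 35/4*e35 - 1/2*e56 - e126 + 3/10*e134 - 3/10*e1346 - 5/3*e2345 - 21/8*e2456
step 2: 7/8*e2 - 3/4*e3 - 147/32*e4 - 105/4*e6 - 7/4*e15 + 9/40*e24 + 9/40*e35 - 3/4*e36 + 5/4*e123 + 63/32*e126 + 105/16*e134 - 9/10*e145 + 3/8*e146 - 7/4*e156 + 63/8*e234 - 245/16*e236 + 3/4*e245 + 209/40*e246 + 35/12*e346 + 9/40*e356 + 27/8*e1235 - 105/16*e1256 + 63/32*e1345 - 7/20*e1456 - 3/4*e2456 - 21/40*e12345 + 3*e12356 + 21/40*e123456
Answer: 7/8*e2 - 3/4*e3 - 147/32*e4 - 105/4*e6 - 7/4*e15 + 9/40*e24 + 9/40*e35 - 3/4*e36 + 5/4*e123 + 63/32*e126 + 105/16*e134 - 9/10*e145 + 3/8*e146 - 7/4*e156 + 63/8*e234 - 245/16*e236 + 3/4*e245 + 209/40*e246 + 35/12*e346 + 9/40*e356 + 27/8*e1235 - 105/16*e1256 + 63/32*e1345 - 7/20*e1456 - 3/4*e2456 - 21/40*e12345 + 3*e12356 + 21/40*e123456


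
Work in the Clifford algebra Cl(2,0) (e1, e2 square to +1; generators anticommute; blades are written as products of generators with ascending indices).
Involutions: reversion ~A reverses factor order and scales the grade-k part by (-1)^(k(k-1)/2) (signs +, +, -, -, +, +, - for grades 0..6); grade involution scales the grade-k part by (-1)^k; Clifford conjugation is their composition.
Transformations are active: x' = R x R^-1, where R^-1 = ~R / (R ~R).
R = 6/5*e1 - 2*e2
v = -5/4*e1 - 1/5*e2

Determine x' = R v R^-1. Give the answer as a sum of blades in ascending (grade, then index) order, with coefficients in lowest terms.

~R = 6/5*e1 - 2*e2, and R ~R = 136/25, so R^-1 = ~R / (136/25).
R v = -11/10 - 137/50*e1 e2
Answer: 13/17*e1 + 343/340*e2


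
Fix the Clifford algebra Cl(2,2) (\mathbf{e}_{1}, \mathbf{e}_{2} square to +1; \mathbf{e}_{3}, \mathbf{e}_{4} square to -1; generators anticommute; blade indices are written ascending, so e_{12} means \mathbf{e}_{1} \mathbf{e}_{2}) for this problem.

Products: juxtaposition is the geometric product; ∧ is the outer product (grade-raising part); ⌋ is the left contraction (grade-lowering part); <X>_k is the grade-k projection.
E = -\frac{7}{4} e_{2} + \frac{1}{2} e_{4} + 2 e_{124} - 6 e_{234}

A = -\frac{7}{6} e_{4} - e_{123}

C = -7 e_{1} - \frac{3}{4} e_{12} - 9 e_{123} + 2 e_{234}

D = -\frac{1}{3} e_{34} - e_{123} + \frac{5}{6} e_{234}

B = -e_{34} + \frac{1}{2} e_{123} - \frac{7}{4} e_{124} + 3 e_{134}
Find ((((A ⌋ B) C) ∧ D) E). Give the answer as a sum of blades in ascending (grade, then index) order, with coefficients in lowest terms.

step 1: -\frac{1}{2} + \frac{7}{6} e_{3} - \frac{49}{24} e_{12} + \frac{7}{2} e_{13}
step 2: -\frac{49}{32} + \frac{7}{2} e_{1} + \frac{413}{24} e_{2} + \frac{49}{8} e_{3} + \frac{87}{8} e_{12} + \frac{49}{6} e_{13} - \frac{21}{8} e_{23} + \frac{7}{3} e_{24} + \frac{29}{8} e_{123} + 7 e_{124} - \frac{49}{12} e_{134} - e_{234}
step 3: \frac{49}{96} e_{34} + \frac{49}{32} e_{123} - \frac{7}{6} e_{134} - \frac{4039}{576} e_{234} - \frac{17}{24} e_{1234}
step 4: -\frac{4039}{96} - \frac{17}{4} e_{1} + \frac{49}{16} e_{2} - \frac{107}{64} e_{3} - 7 e_{12} - \frac{12397}{1152} e_{13} - \frac{147}{16} e_{14} + \frac{6727}{1152} e_{23} + \frac{21217}{2304} e_{34} - \frac{2}{3} e_{123} + \frac{119}{96} e_{134} - \frac{343}{384} e_{234} + \frac{539}{192} e_{1234}
Answer: -\frac{4039}{96} - \frac{17}{4} e_{1} + \frac{49}{16} e_{2} - \frac{107}{64} e_{3} - 7 e_{12} - \frac{12397}{1152} e_{13} - \frac{147}{16} e_{14} + \frac{6727}{1152} e_{23} + \frac{21217}{2304} e_{34} - \frac{2}{3} e_{123} + \frac{119}{96} e_{134} - \frac{343}{384} e_{234} + \frac{539}{192} e_{1234}


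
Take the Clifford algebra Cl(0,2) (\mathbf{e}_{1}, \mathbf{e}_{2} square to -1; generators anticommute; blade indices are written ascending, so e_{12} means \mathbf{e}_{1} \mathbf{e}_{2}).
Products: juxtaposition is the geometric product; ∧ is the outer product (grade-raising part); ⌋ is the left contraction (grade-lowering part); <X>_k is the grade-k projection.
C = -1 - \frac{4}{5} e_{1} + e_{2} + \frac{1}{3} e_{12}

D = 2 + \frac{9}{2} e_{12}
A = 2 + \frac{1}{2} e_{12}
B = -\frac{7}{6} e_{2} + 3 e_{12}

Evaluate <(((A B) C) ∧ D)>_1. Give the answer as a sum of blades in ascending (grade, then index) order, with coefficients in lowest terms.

step 1: -\frac{3}{2} + \frac{7}{12} e_{1} - \frac{7}{3} e_{2} + 6 e_{12}
step 2: \frac{23}{10} - \frac{1109}{180} e_{1} - \frac{749}{180} e_{2} - \frac{467}{60} e_{12}
step 3: \frac{23}{5} - \frac{1109}{90} e_{1} - \frac{749}{90} e_{2} - \frac{313}{60} e_{12}
step 4: -\frac{1109}{90} e_{1} - \frac{749}{90} e_{2}
Answer: -\frac{1109}{90} e_{1} - \frac{749}{90} e_{2}


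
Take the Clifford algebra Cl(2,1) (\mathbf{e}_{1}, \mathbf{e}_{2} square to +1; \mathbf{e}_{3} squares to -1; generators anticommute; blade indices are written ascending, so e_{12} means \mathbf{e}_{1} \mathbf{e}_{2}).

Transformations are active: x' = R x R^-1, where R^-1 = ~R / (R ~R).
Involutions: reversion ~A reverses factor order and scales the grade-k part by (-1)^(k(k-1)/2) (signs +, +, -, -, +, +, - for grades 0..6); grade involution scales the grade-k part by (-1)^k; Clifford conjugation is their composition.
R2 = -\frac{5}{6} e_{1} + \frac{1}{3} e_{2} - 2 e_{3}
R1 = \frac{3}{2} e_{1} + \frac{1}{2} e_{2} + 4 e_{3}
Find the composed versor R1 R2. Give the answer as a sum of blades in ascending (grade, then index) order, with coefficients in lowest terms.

Distribute over the terms of R1 (each basis-blade product reordered to ascending indices, repeated generators contracted through their squares):
(\frac{3}{2} e_{1}) R2 = -\frac{5}{4} + \frac{1}{2} e_{12} - 3 e_{13}
(\frac{1}{2} e_{2}) R2 = \frac{1}{6} + \frac{5}{12} e_{12} - e_{23}
(4 e_{3}) R2 = 8 + \frac{10}{3} e_{13} - \frac{4}{3} e_{23}
Summing the partial products and collecting blades:
Answer: \frac{83}{12} + \frac{11}{12} e_{12} + \frac{1}{3} e_{13} - \frac{7}{3} e_{23}


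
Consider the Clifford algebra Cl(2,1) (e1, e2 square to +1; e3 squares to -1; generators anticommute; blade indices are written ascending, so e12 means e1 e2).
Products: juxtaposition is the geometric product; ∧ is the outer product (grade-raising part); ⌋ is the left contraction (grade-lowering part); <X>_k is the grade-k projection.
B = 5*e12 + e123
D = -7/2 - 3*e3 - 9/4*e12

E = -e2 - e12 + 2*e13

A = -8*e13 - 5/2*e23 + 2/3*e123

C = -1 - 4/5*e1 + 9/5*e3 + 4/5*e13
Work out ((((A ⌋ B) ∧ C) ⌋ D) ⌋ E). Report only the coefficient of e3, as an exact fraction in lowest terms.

step 1: 2/3 - 5/2*e1 + 8*e2
step 2: -2/3 + 59/30*e1 - 8*e2 + 6/5*e3 + 32/5*e12 - 119/30*e13 + 72/5*e23 - 32/5*e123
step 3: 61/3 - 18*e1 - 177/40*e2 + 2*e3 + 3/2*e12
step 4: 237/40 - 17/40*e1 - 7/3*e2 - 36*e3 - 61/3*e12 + 122/3*e13
Answer: -36


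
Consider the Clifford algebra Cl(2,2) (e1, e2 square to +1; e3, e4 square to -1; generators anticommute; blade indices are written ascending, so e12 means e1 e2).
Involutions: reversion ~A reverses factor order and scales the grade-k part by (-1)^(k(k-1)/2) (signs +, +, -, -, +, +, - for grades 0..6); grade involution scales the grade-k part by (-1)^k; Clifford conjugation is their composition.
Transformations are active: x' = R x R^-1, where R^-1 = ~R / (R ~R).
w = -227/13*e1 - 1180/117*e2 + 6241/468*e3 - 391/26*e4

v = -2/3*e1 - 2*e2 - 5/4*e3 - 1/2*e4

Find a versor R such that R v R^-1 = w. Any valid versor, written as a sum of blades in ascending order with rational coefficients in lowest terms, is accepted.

Take R = v + w = -707/39*e1 - 1414/117*e2 + 1414/117*e3 - 202/13*e4. Because q(v) = q(w) = 379/144, conjugation by R sends v exactly to w.
Answer: -707/39*e1 - 1414/117*e2 + 1414/117*e3 - 202/13*e4


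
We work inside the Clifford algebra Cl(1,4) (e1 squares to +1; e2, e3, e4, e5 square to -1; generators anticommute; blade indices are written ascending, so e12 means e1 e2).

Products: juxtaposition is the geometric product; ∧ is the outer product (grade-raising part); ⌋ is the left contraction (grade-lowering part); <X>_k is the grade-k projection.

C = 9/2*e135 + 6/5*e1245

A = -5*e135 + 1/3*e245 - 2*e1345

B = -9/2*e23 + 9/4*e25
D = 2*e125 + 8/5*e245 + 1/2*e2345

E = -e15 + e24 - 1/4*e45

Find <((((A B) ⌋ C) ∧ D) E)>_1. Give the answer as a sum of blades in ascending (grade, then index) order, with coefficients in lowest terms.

step 1: 3/4*e4 + 45/4*e123 + 45/2*e125 + 3/2*e345 - 9/2*e1234 + 9*e1245
step 2: -54/5 + 27*e4 - 9/10*e125
step 3: -108/5*e125 - 432/25*e245 + 54*e1245 - 27/5*e2345
step 4: -648/25*e2 + 432/25*e5 + 27/2*e12 - 54*e15 - 27/20*e23 - 54*e24 - 27/5*e35 + 567/25*e124 + 108/5*e145 - 27/5*e1234
step 5: -648/25*e2 + 432/25*e5
Answer: -648/25*e2 + 432/25*e5


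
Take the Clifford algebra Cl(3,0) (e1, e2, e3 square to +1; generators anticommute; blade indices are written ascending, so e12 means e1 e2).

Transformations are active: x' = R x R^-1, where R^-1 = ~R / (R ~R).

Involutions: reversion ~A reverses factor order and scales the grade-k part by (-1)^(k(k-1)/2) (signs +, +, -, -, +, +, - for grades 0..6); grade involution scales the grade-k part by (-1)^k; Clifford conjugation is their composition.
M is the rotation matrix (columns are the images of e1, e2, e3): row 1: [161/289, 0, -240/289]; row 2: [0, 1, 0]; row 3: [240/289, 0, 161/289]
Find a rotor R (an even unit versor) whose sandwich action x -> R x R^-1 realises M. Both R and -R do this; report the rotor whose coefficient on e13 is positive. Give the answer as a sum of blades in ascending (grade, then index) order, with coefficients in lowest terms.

Method: write R = a + b12*e12 + b13*e13 + b23*e23 with a^2 + b12^2 + b13^2 + b23^2 = 1 (so R^-1 = ~R). Expanding the columns R e_j ~R gives tr M = 4a^2 - 1 and, from the antisymmetric part, M21 - M12 = -4a*b12, M13 - M31 = 4a*b13, M32 - M23 = -4a*b23.
Here tr M = 611/289, so a^2 = (1 + tr M)/4 = 225/289 and a = ±15/17. Taking a = 15/17: M21 - M12 = 0, M13 - M31 = -480/289, M32 - M23 = 0, giving b12 = 0, b13 = -8/17, b23 = 0, i.e. R = 15/17 - 8/17*e13.
Its e13 coefficient is negative, so report the other preimage -R.
Answer: -15/17 + 8/17*e13. Key observation: the double cover Spin(3) -> SO(3) sends R and -R to the same matrix (trace 611/289 here), so the stated sign of the e13 coefficient is what selects one sheet.


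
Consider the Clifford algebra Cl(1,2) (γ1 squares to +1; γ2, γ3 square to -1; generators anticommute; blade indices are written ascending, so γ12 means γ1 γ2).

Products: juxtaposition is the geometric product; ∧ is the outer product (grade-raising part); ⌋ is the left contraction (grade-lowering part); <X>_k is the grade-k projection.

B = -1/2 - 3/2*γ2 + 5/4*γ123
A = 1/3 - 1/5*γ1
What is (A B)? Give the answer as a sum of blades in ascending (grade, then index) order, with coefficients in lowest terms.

step 1: -1/6 + 1/10*γ1 - 1/2*γ2 + 3/10*γ12 - 1/4*γ23 + 5/12*γ123
Answer: -1/6 + 1/10*γ1 - 1/2*γ2 + 3/10*γ12 - 1/4*γ23 + 5/12*γ123


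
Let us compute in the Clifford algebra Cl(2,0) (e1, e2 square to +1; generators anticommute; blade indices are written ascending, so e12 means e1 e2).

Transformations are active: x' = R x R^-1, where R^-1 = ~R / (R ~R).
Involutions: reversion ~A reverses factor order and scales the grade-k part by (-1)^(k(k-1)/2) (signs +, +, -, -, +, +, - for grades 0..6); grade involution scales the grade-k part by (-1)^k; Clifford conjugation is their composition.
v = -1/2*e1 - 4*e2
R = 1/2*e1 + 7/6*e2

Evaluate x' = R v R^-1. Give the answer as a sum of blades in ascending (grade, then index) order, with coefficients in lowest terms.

~R = 1/2*e1 + 7/6*e2, and R ~R = 29/18, so R^-1 = ~R / (29/18).
R v = -59/12 - 17/12*e12
Answer: -74/29*e1 - 181/58*e2


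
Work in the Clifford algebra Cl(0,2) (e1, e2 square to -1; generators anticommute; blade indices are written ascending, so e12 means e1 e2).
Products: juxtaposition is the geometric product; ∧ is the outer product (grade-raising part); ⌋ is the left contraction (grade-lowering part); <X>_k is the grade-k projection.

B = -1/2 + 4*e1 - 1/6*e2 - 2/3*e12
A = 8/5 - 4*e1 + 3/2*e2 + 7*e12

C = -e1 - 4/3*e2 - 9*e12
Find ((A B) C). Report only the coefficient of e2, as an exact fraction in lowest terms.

step 1: 1207/60 + 257/30*e1 + 1459/60*e2 - 99/10*e12
step 2: -433/9 - 1513/6*e1 + 2708/45*e2 - 7567/45*e12
Answer: 2708/45


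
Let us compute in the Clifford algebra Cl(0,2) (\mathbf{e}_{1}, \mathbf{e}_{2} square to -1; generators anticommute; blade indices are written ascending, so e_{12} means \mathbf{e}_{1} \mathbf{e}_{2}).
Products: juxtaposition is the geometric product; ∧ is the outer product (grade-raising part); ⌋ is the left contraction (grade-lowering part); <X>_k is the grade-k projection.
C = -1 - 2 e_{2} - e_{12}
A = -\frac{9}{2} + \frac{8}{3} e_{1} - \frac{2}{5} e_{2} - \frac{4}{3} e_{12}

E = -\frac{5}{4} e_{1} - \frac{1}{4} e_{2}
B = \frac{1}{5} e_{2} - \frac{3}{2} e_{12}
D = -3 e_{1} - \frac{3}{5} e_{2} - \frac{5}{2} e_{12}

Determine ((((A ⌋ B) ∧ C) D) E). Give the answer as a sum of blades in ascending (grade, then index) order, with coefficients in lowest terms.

step 1: -\frac{48}{25} + \frac{3}{5} e_{1} + \frac{31}{10} e_{2} + \frac{27}{4} e_{12}
step 2: \frac{48}{25} - \frac{3}{5} e_{1} + \frac{37}{50} e_{2} - \frac{603}{100} e_{12}
step 3: -\frac{16431}{1000} - \frac{2807}{250} e_{1} + \frac{7719}{500} e_{2} - \frac{111}{50} e_{12}
step 4: -\frac{20351}{2000} + \frac{15987}{800} e_{1} + \frac{27531}{4000} e_{2} + \frac{44209}{2000} e_{12}
Answer: -\frac{20351}{2000} + \frac{15987}{800} e_{1} + \frac{27531}{4000} e_{2} + \frac{44209}{2000} e_{12}


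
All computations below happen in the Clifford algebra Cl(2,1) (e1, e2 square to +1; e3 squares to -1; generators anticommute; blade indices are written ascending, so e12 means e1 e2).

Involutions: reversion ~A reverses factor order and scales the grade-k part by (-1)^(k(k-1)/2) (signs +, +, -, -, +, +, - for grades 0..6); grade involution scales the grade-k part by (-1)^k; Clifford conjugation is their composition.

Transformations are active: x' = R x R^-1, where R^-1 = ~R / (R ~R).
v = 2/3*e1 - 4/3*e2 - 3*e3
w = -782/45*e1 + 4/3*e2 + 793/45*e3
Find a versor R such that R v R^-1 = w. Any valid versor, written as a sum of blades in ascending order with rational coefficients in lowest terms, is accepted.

Key observation: q(v) = q(w) = -61/9 (sandwiches preserve the norm), so R = v + w = -752/45*e1 + 658/45*e3 works whenever it is invertible — the component of v along it is kept and (v - w)/2 reverses, sending v to w.
Answer: -752/45*e1 + 658/45*e3


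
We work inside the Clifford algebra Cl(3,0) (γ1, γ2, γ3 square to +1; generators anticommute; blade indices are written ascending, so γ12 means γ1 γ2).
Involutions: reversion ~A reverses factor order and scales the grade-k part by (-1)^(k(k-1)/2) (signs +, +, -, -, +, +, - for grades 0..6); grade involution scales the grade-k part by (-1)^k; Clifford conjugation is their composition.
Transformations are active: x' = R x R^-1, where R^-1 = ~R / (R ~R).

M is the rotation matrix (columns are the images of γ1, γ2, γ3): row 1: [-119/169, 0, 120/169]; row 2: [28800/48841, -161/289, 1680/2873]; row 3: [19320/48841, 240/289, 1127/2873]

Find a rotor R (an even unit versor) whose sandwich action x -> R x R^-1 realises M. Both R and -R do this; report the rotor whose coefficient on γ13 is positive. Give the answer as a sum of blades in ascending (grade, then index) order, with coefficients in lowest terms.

Method: write R = a + b12*γ12 + b13*γ13 + b23*γ23 with a^2 + b12^2 + b13^2 + b23^2 = 1 (so R^-1 = ~R). Expanding the columns R e_j ~R gives tr M = 4a^2 - 1 and, from the antisymmetric part, M21 - M12 = -4a*b12, M13 - M31 = 4a*b13, M32 - M23 = -4a*b23.
Here tr M = -42441/48841, so a^2 = (1 + tr M)/4 = 1600/48841 and a = ±40/221. Taking a = 40/221: M21 - M12 = 28800/48841, M13 - M31 = 15360/48841, M32 - M23 = 12000/48841, giving b12 = -180/221, b13 = 96/221, b23 = -75/221, i.e. R = 40/221 - 180/221*γ12 + 96/221*γ13 - 75/221*γ23.
Its γ13 coefficient is already positive.
Answer: 40/221 - 180/221*γ12 + 96/221*γ13 - 75/221*γ23. Note: both R and -R realise this M (trace -42441/48841); the covering map identifies them, and the γ13-coefficient sign is the tie-breaker.


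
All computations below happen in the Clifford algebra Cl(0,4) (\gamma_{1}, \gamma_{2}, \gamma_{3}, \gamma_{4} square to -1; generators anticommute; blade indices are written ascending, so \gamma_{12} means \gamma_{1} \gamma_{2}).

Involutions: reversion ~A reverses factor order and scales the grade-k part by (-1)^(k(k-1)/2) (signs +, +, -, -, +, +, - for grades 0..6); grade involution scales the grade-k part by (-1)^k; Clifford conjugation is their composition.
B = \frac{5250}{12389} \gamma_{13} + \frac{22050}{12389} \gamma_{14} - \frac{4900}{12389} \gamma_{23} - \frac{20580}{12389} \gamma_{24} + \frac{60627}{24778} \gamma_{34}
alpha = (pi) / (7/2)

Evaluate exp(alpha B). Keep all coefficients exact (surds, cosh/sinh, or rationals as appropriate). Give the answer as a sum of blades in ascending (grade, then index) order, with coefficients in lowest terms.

B^2 term by term: the squares give (\frac{5250}{12389})^2*(\gamma_{13})^2 + (\frac{22050}{12389})^2*(\gamma_{14})^2 + (-\frac{4900}{12389})^2*(\gamma_{23})^2 + (-\frac{20580}{12389})^2*(\gamma_{24})^2 + (\frac{60627}{24778})^2*(\gamma_{34})^2 = \frac{27562500}{153487321}*(-1) + \frac{486202500}{153487321}*(-1) + \frac{24010000}{153487321}*(-1) + \frac{423536400}{153487321}*(-1) + \frac{3675633129}{613949284}*(-1) = -\frac{49}{4} (each basis 2-blade squares to minus the product of its generators' squares); cross terms between blades sharing an index anticommute and cancel; the commuting (index-disjoint) pairs give grade-4 terms 2*c*c'*(blade product), which cancel blade by blade — \gamma_{1234}: \frac{216090000}{153487321} - \frac{216090000}{153487321} = 0 — confirming B is simple. So B^2 = -\frac{49}{4}.
B^2 = -\frac{49}{4} — the negative square puts this in the circular regime; l = \frac{7}{2}, alpha*l = \pi, so exp(alpha B) = cos(\pi) + (sin(\pi)/(\frac{7}{2}))*B = -1 + (0)*B.
Answer: -1


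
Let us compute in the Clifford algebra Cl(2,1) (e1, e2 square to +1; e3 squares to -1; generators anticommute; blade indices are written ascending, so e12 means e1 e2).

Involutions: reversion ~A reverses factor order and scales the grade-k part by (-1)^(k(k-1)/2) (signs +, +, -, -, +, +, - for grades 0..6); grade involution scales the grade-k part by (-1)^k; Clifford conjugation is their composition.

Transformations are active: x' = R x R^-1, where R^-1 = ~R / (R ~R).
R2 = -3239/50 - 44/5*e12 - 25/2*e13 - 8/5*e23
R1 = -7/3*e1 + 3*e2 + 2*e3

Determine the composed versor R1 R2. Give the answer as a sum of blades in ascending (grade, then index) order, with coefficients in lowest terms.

Distribute over the terms of R1 (each basis-blade product reordered to ascending indices, repeated generators contracted through their squares):
(-7/3*e1) R2 = 22673/150*e1 + 308/15*e2 + 175/6*e3 + 56/15*e123
(3*e2) R2 = 132/5*e1 - 9717/50*e2 - 24/5*e3 + 75/2*e123
(2*e3) R2 = -25*e1 - 16/5*e2 - 3239/25*e3 - 88/5*e123
Summing the partial products and collecting blades:
Answer: 22883/150*e1 - 26551/150*e2 - 15779/150*e3 + 709/30*e123


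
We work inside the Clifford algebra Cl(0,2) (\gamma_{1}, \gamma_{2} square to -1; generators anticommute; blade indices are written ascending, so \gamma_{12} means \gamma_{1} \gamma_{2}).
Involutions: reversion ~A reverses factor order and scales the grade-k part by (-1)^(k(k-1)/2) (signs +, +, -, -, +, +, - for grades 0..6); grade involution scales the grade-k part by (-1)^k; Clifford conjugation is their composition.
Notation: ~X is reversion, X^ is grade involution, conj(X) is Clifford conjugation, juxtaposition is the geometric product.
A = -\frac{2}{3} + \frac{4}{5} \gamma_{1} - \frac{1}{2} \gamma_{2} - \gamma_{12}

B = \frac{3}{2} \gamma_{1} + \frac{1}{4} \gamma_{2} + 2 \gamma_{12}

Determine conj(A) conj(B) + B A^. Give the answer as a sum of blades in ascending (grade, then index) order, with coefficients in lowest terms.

first term: \frac{37}{40} + \frac{1}{4} \gamma_{1} - \frac{44}{15} \gamma_{2} + \frac{137}{60} \gamma_{12}
second term: \frac{123}{40} - \frac{9}{4} \gamma_{1} - \frac{4}{15} \gamma_{2} - \frac{23}{60} \gamma_{12}
Answer: 4 - 2 \gamma_{1} - \frac{16}{5} \gamma_{2} + \frac{19}{10} \gamma_{12}


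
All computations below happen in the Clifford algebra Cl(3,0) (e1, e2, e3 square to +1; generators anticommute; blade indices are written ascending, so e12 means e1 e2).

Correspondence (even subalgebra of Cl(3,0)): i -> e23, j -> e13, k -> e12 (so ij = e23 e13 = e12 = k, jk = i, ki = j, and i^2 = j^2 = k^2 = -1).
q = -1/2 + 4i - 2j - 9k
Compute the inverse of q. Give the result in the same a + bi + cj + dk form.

In blades: q = -1/2 - 9*e12 - 2*e13 + 4*e23.
With qbar = -1/2 + 9*e12 + 2*e13 - 4*e23 (scalar fixed, mapped units negated), q qbar = 405/4 (the sum of squared coefficients), so q^-1 = qbar / (405/4) = -2/405 + 4/45*e12 + 8/405*e13 - 16/405*e23; translating back:
Answer: -2/405 - 16/405*i + 8/405*j + 4/45*k
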